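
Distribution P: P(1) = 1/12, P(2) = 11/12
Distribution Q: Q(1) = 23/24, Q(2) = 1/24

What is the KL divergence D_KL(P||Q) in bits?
3.7942 bits

D_KL(P||Q) = Σ P(x) log₂(P(x)/Q(x))

Computing term by term:
  P(1)·log₂(P(1)/Q(1)) = (1/12)·log₂((1/12)/(23/24)) = -0.29363
  P(2)·log₂(P(2)/Q(2)) = (11/12)·log₂((11/12)/(1/24)) = 4.08781

D_KL(P||Q) = -0.29363 + 4.08781 = 3.79418 ≈ 3.7942 bits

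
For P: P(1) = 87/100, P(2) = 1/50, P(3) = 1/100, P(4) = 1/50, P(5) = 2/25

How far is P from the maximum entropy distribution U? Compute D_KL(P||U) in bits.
1.5634 bits

U(i) = 1/5 for all i

D_KL(P||U) = Σ P(x) log₂(P(x) / (1/5))
           = Σ P(x) log₂(P(x)) + log₂(5)
           = log₂(5) - H(P)

H(P) = -Σ P(x) log₂(P(x)):
  -P(1)·log₂(P(1)) = -(87/100)·log₂(87/100) = 0.17479
  -P(2)·log₂(P(2)) = -(1/50)·log₂(1/50) = 0.11288
  -P(3)·log₂(P(3)) = -(1/100)·log₂(1/100) = 0.06644
  -P(4)·log₂(P(4)) = -(1/50)·log₂(1/50) = 0.11288
  -P(5)·log₂(P(5)) = -(2/25)·log₂(2/25) = 0.29151
H(P) = 0.17479 + 0.11288 + 0.06644 + 0.11288 + 0.29151 = 0.75850 bits

log₂(5) = 2.32193 bits

D_KL(P||U) = 2.32193 - 0.75850 = 1.56343 ≈ 1.5634 bits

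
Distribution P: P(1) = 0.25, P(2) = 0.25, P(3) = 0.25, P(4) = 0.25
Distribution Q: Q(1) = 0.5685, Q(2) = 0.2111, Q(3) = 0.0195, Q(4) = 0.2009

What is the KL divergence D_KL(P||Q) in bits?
0.7637 bits

D_KL(P||Q) = Σ P(x) log₂(P(x)/Q(x))

Computing term by term:
  P(1)·log₂(P(1)/Q(1)) = 0.25·log₂(0.25/0.5685) = -0.29631
  P(2)·log₂(P(2)/Q(2)) = 0.25·log₂(0.25/0.2111) = 0.06100
  P(3)·log₂(P(3)/Q(3)) = 0.25·log₂(0.25/0.0195) = 0.92010
  P(4)·log₂(P(4)/Q(4)) = 0.25·log₂(0.25/0.2009) = 0.07886

D_KL(P||Q) = -0.29631 + 0.06100 + 0.92010 + 0.07886 = 0.76365 ≈ 0.7637 bits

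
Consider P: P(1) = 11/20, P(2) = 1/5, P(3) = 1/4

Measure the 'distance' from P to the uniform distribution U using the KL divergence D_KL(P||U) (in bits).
0.1462 bits

U(i) = 1/3 for all i

D_KL(P||U) = Σ P(x) log₂(P(x) / (1/3))
           = Σ P(x) log₂(P(x)) + log₂(3)
           = log₂(3) - H(P)

H(P) = -Σ P(x) log₂(P(x)):
  -P(1)·log₂(P(1)) = -(11/20)·log₂(11/20) = 0.47437
  -P(2)·log₂(P(2)) = -(1/5)·log₂(1/5) = 0.46439
  -P(3)·log₂(P(3)) = -(1/4)·log₂(1/4) = 0.50000
H(P) = 0.47437 + 0.46439 + 0.50000 = 1.43876 bits

log₂(3) = 1.58496 bits

D_KL(P||U) = 1.58496 - 1.43876 = 0.14620 ≈ 0.1462 bits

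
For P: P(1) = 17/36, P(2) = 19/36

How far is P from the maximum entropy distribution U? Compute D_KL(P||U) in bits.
0.0022 bits

U(i) = 1/2 for all i

D_KL(P||U) = Σ P(x) log₂(P(x) / (1/2))
           = Σ P(x) log₂(P(x)) + log₂(2)
           = log₂(2) - H(P)

H(P) = -Σ P(x) log₂(P(x)):
  -P(1)·log₂(P(1)) = -(17/36)·log₂(17/36) = 0.51116
  -P(2)·log₂(P(2)) = -(19/36)·log₂(19/36) = 0.48661
H(P) = 0.51116 + 0.48661 = 0.99777 bits

log₂(2) = 1.00000 bits

D_KL(P||U) = 1.00000 - 0.99777 = 0.00223 ≈ 0.0022 bits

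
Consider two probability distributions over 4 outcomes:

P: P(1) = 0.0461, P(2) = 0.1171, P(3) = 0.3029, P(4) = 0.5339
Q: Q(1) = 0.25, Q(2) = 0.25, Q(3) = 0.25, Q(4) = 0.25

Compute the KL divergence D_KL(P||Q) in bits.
0.4277 bits

D_KL(P||Q) = Σ P(x) log₂(P(x)/Q(x))

Computing term by term:
  P(1)·log₂(P(1)/Q(1)) = 0.0461·log₂(0.0461/0.25) = -0.11244
  P(2)·log₂(P(2)/Q(2)) = 0.1171·log₂(0.1171/0.25) = -0.12813
  P(3)·log₂(P(3)/Q(3)) = 0.3029·log₂(0.3029/0.25) = 0.08388
  P(4)·log₂(P(4)/Q(4)) = 0.5339·log₂(0.5339/0.25) = 0.58443

D_KL(P||Q) = -0.11244 - 0.12813 + 0.08388 + 0.58443 = 0.42774 ≈ 0.4277 bits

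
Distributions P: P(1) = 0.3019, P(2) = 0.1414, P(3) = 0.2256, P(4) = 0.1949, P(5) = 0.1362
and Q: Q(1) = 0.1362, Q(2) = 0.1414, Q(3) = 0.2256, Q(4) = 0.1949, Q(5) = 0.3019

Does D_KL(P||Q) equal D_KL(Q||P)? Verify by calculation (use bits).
D_KL(P||Q) = 0.1903 bits, D_KL(Q||P) = 0.1903 bits. Yes — for this pair D_KL(P||Q) = D_KL(Q||P).

D_KL(P||Q) = Σ P(x) log₂(P(x)/Q(x))

Computing term by term:
  P(1)·log₂(P(1)/Q(1)) = 0.3019·log₂(0.3019/0.1362) = 0.34669
  P(2)·log₂(P(2)/Q(2)) = 0.1414·log₂(0.1414/0.1414) = 0.00000
  P(3)·log₂(P(3)/Q(3)) = 0.2256·log₂(0.2256/0.2256) = 0.00000
  P(4)·log₂(P(4)/Q(4)) = 0.1949·log₂(0.1949/0.1949) = 0.00000
  P(5)·log₂(P(5)/Q(5)) = 0.1362·log₂(0.1362/0.3019) = -0.15640

D_KL(P||Q) = 0.34669 + 0.00000 + 0.00000 + 0.00000 - 0.15640 = 0.19029 ≈ 0.1903 bits

D_KL(Q||P) = Σ Q(x) log₂(Q(x)/P(x))

Computing term by term:
  Q(1)·log₂(Q(1)/P(1)) = 0.1362·log₂(0.1362/0.3019) = -0.15640
  Q(2)·log₂(Q(2)/P(2)) = 0.1414·log₂(0.1414/0.1414) = 0.00000
  Q(3)·log₂(Q(3)/P(3)) = 0.2256·log₂(0.2256/0.2256) = 0.00000
  Q(4)·log₂(Q(4)/P(4)) = 0.1949·log₂(0.1949/0.1949) = 0.00000
  Q(5)·log₂(Q(5)/P(5)) = 0.3019·log₂(0.3019/0.1362) = 0.34669

D_KL(Q||P) = -0.15640 + 0.00000 + 0.00000 + 0.00000 + 0.34669 = 0.19029 ≈ 0.1903 bits

These ARE equal here. Q is P with outcomes relabeled (Q(1) = P(5), Q(5) = P(1)) by a relabeling that is its own inverse, so the two sums contain exactly the same terms in a different order. This is a special case — KL divergence is not symmetric in general: D_KL(P||Q) ≠ D_KL(Q||P) for most P, Q.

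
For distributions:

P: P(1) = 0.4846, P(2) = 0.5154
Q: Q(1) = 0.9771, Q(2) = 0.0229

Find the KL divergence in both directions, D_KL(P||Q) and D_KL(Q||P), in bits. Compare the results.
D_KL(P||Q) = 1.8250 bits, D_KL(Q||P) = 0.8857 bits. D_KL(P||Q) is larger than D_KL(Q||P) by 0.9393 bits; the two directions differ.

D_KL(P||Q) = Σ P(x) log₂(P(x)/Q(x))

Computing term by term:
  P(1)·log₂(P(1)/Q(1)) = 0.4846·log₂(0.4846/0.9771) = -0.49028
  P(2)·log₂(P(2)/Q(2)) = 0.5154·log₂(0.5154/0.0229) = 2.31532

D_KL(P||Q) = -0.49028 + 2.31532 = 1.82504 ≈ 1.8250 bits

D_KL(Q||P) = Σ Q(x) log₂(Q(x)/P(x))

Computing term by term:
  Q(1)·log₂(Q(1)/P(1)) = 0.9771·log₂(0.9771/0.4846) = 0.98854
  Q(2)·log₂(Q(2)/P(2)) = 0.0229·log₂(0.0229/0.5154) = -0.10287

D_KL(Q||P) = 0.98854 - 0.10287 = 0.88567 ≈ 0.8857 bits

These are NOT equal (difference: 0.9393 bits). KL divergence is asymmetric: D_KL(P||Q) ≠ D_KL(Q||P) in general.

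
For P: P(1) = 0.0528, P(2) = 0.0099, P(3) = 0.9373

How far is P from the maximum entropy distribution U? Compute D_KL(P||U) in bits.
1.2074 bits

U(i) = 1/3 for all i

D_KL(P||U) = Σ P(x) log₂(P(x) / (1/3))
           = Σ P(x) log₂(P(x)) + log₂(3)
           = log₂(3) - H(P)

H(P) = -Σ P(x) log₂(P(x)):
  -P(1)·log₂(P(1)) = -(0.0528)·log₂(0.0528) = 0.22405
  -P(2)·log₂(P(2)) = -(0.0099)·log₂(0.0099) = 0.06592
  -P(3)·log₂(P(3)) = -(0.9373)·log₂(0.9373) = 0.08756
H(P) = 0.22405 + 0.06592 + 0.08756 = 0.37753 bits

log₂(3) = 1.58496 bits

D_KL(P||U) = 1.58496 - 0.37753 = 1.20743 ≈ 1.2074 bits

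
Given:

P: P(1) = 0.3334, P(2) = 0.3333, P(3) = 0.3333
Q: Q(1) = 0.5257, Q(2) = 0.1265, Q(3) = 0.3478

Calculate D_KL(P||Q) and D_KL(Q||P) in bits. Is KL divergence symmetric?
D_KL(P||Q) = 0.2263 bits, D_KL(Q||P) = 0.1899 bits. No, KL divergence is not symmetric.

D_KL(P||Q) = Σ P(x) log₂(P(x)/Q(x))

Computing term by term:
  P(1)·log₂(P(1)/Q(1)) = 0.3334·log₂(0.3334/0.5257) = -0.21904
  P(2)·log₂(P(2)/Q(2)) = 0.3333·log₂(0.3333/0.1265) = 0.46585
  P(3)·log₂(P(3)/Q(3)) = 0.3333·log₂(0.3333/0.3478) = -0.02048

D_KL(P||Q) = -0.21904 + 0.46585 - 0.02048 = 0.22633 ≈ 0.2263 bits

D_KL(Q||P) = Σ Q(x) log₂(Q(x)/P(x))

Computing term by term:
  Q(1)·log₂(Q(1)/P(1)) = 0.5257·log₂(0.5257/0.3334) = 0.34538
  Q(2)·log₂(Q(2)/P(2)) = 0.1265·log₂(0.1265/0.3333) = -0.17681
  Q(3)·log₂(Q(3)/P(3)) = 0.3478·log₂(0.3478/0.3333) = 0.02137

D_KL(Q||P) = 0.34538 - 0.17681 + 0.02137 = 0.18994 ≈ 0.1899 bits

These are NOT equal (difference: 0.0364 bits). KL divergence is asymmetric: D_KL(P||Q) ≠ D_KL(Q||P) in general.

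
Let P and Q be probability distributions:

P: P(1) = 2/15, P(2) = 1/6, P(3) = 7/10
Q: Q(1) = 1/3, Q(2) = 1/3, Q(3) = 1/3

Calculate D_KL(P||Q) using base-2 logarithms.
0.4063 bits

D_KL(P||Q) = Σ P(x) log₂(P(x)/Q(x))

Computing term by term:
  P(1)·log₂(P(1)/Q(1)) = (2/15)·log₂((2/15)/(1/3)) = -0.17626
  P(2)·log₂(P(2)/Q(2)) = (1/6)·log₂((1/6)/(1/3)) = -0.16667
  P(3)·log₂(P(3)/Q(3)) = (7/10)·log₂((7/10)/(1/3)) = 0.74927

D_KL(P||Q) = -0.17626 - 0.16667 + 0.74927 = 0.40634 ≈ 0.4063 bits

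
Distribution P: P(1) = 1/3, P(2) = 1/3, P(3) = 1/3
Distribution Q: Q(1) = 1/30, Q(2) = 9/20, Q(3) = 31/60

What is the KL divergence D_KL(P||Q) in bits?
0.7522 bits

D_KL(P||Q) = Σ P(x) log₂(P(x)/Q(x))

Computing term by term:
  P(1)·log₂(P(1)/Q(1)) = (1/3)·log₂((1/3)/(1/30)) = 1.10731
  P(2)·log₂(P(2)/Q(2)) = (1/3)·log₂((1/3)/(9/20)) = -0.14432
  P(3)·log₂(P(3)/Q(3)) = (1/3)·log₂((1/3)/(31/60)) = -0.21076

D_KL(P||Q) = 1.10731 - 0.14432 - 0.21076 = 0.75223 ≈ 0.7522 bits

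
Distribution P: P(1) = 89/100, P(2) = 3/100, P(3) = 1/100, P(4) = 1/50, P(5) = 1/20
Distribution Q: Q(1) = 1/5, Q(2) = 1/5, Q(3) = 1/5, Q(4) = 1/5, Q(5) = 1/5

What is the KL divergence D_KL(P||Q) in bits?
1.6251 bits

D_KL(P||Q) = Σ P(x) log₂(P(x)/Q(x))

Computing term by term:
  P(1)·log₂(P(1)/Q(1)) = (89/100)·log₂((89/100)/(1/5)) = 1.91689
  P(2)·log₂(P(2)/Q(2)) = (3/100)·log₂((3/100)/(1/5)) = -0.08211
  P(3)·log₂(P(3)/Q(3)) = (1/100)·log₂((1/100)/(1/5)) = -0.04322
  P(4)·log₂(P(4)/Q(4)) = (1/50)·log₂((1/50)/(1/5)) = -0.06644
  P(5)·log₂(P(5)/Q(5)) = (1/20)·log₂((1/20)/(1/5)) = -0.10000

D_KL(P||Q) = 1.91689 - 0.08211 - 0.04322 - 0.06644 - 0.10000 = 1.62512 ≈ 1.6251 bits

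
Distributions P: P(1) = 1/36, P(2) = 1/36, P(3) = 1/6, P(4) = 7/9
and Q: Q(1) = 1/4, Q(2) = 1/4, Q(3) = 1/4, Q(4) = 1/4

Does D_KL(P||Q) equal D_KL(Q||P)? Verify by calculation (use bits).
D_KL(P||Q) = 1.0000 bits, D_KL(Q||P) = 1.3218 bits. No — D_KL(P||Q) ≠ D_KL(Q||P) for this pair.

D_KL(P||Q) = Σ P(x) log₂(P(x)/Q(x))

Computing term by term:
  P(1)·log₂(P(1)/Q(1)) = (1/36)·log₂((1/36)/(1/4)) = -0.08805
  P(2)·log₂(P(2)/Q(2)) = (1/36)·log₂((1/36)/(1/4)) = -0.08805
  P(3)·log₂(P(3)/Q(3)) = (1/6)·log₂((1/6)/(1/4)) = -0.09749
  P(4)·log₂(P(4)/Q(4)) = (7/9)·log₂((7/9)/(1/4)) = 1.27356

D_KL(P||Q) = -0.08805 - 0.08805 - 0.09749 + 1.27356 = 0.99997 ≈ 1.0000 bits

D_KL(Q||P) = Σ Q(x) log₂(Q(x)/P(x))

Computing term by term:
  Q(1)·log₂(Q(1)/P(1)) = (1/4)·log₂((1/4)/(1/36)) = 0.79248
  Q(2)·log₂(Q(2)/P(2)) = (1/4)·log₂((1/4)/(1/36)) = 0.79248
  Q(3)·log₂(Q(3)/P(3)) = (1/4)·log₂((1/4)/(1/6)) = 0.14624
  Q(4)·log₂(Q(4)/P(4)) = (1/4)·log₂((1/4)/(7/9)) = -0.40936

D_KL(Q||P) = 0.79248 + 0.79248 + 0.14624 - 0.40936 = 1.32184 ≈ 1.3218 bits

These are NOT equal (difference: 0.3218 bits). KL divergence is asymmetric: D_KL(P||Q) ≠ D_KL(Q||P) in general.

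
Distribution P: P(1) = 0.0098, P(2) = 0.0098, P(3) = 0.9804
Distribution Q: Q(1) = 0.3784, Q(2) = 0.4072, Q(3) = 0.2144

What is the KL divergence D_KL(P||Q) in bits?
2.0457 bits

D_KL(P||Q) = Σ P(x) log₂(P(x)/Q(x))

Computing term by term:
  P(1)·log₂(P(1)/Q(1)) = 0.0098·log₂(0.0098/0.3784) = -0.05166
  P(2)·log₂(P(2)/Q(2)) = 0.0098·log₂(0.0098/0.4072) = -0.05269
  P(3)·log₂(P(3)/Q(3)) = 0.9804·log₂(0.9804/0.2144) = 2.15008

D_KL(P||Q) = -0.05166 - 0.05269 + 2.15008 = 2.04573 ≈ 2.0457 bits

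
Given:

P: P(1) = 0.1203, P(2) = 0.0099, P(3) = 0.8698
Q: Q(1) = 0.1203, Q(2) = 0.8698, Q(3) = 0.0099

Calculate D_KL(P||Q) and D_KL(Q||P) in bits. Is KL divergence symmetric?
D_KL(P||Q) = 5.5525 bits, D_KL(Q||P) = 5.5525 bits. The two values coincide for this particular pair, but no — KL divergence is not symmetric in general.

D_KL(P||Q) = Σ P(x) log₂(P(x)/Q(x))

Computing term by term:
  P(1)·log₂(P(1)/Q(1)) = 0.1203·log₂(0.1203/0.1203) = 0.00000
  P(2)·log₂(P(2)/Q(2)) = 0.0099·log₂(0.0099/0.8698) = -0.06393
  P(3)·log₂(P(3)/Q(3)) = 0.8698·log₂(0.8698/0.0099) = 5.61640

D_KL(P||Q) = 0.00000 - 0.06393 + 5.61640 = 5.55247 ≈ 5.5525 bits

D_KL(Q||P) = Σ Q(x) log₂(Q(x)/P(x))

Computing term by term:
  Q(1)·log₂(Q(1)/P(1)) = 0.1203·log₂(0.1203/0.1203) = 0.00000
  Q(2)·log₂(Q(2)/P(2)) = 0.8698·log₂(0.8698/0.0099) = 5.61640
  Q(3)·log₂(Q(3)/P(3)) = 0.0099·log₂(0.0099/0.8698) = -0.06393

D_KL(Q||P) = 0.00000 + 5.61640 - 0.06393 = 5.55247 ≈ 5.5525 bits

These ARE equal here. Q is P with outcomes relabeled (Q(2) = P(3), Q(3) = P(2)) by a relabeling that is its own inverse, so the two sums contain exactly the same terms in a different order. This is a special case — KL divergence is not symmetric in general: D_KL(P||Q) ≠ D_KL(Q||P) for most P, Q.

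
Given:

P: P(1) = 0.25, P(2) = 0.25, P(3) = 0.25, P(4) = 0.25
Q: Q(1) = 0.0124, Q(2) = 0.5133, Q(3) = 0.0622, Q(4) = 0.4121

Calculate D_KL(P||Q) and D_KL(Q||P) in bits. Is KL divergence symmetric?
D_KL(P||Q) = 1.1454 bits, D_KL(Q||P) = 0.6513 bits. No, KL divergence is not symmetric.

D_KL(P||Q) = Σ P(x) log₂(P(x)/Q(x))

Computing term by term:
  P(1)·log₂(P(1)/Q(1)) = 0.25·log₂(0.25/0.0124) = 1.08338
  P(2)·log₂(P(2)/Q(2)) = 0.25·log₂(0.25/0.5133) = -0.25947
  P(3)·log₂(P(3)/Q(3)) = 0.25·log₂(0.25/0.0622) = 0.50174
  P(4)·log₂(P(4)/Q(4)) = 0.25·log₂(0.25/0.4121) = -0.18027

D_KL(P||Q) = 1.08338 - 0.25947 + 0.50174 - 0.18027 = 1.14538 ≈ 1.1454 bits

D_KL(Q||P) = Σ Q(x) log₂(Q(x)/P(x))

Computing term by term:
  Q(1)·log₂(Q(1)/P(1)) = 0.0124·log₂(0.0124/0.25) = -0.05374
  Q(2)·log₂(Q(2)/P(2)) = 0.5133·log₂(0.5133/0.25) = 0.53274
  Q(3)·log₂(Q(3)/P(3)) = 0.0622·log₂(0.0622/0.25) = -0.12483
  Q(4)·log₂(Q(4)/P(4)) = 0.4121·log₂(0.4121/0.25) = 0.29715

D_KL(Q||P) = -0.05374 + 0.53274 - 0.12483 + 0.29715 = 0.65132 ≈ 0.6513 bits

These are NOT equal (difference: 0.4941 bits). KL divergence is asymmetric: D_KL(P||Q) ≠ D_KL(Q||P) in general.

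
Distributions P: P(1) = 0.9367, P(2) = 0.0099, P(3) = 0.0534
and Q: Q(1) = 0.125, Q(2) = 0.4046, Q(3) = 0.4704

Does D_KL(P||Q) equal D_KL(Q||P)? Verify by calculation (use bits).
D_KL(P||Q) = 2.5011 bits, D_KL(Q||P) = 3.2792 bits. No — D_KL(P||Q) ≠ D_KL(Q||P) for this pair.

D_KL(P||Q) = Σ P(x) log₂(P(x)/Q(x))

Computing term by term:
  P(1)·log₂(P(1)/Q(1)) = 0.9367·log₂(0.9367/0.125) = 2.72173
  P(2)·log₂(P(2)/Q(2)) = 0.0099·log₂(0.0099/0.4046) = -0.05299
  P(3)·log₂(P(3)/Q(3)) = 0.0534·log₂(0.0534/0.4704) = -0.16762

D_KL(P||Q) = 2.72173 - 0.05299 - 0.16762 = 2.50112 ≈ 2.5011 bits

D_KL(Q||P) = Σ Q(x) log₂(Q(x)/P(x))

Computing term by term:
  Q(1)·log₂(Q(1)/P(1)) = 0.125·log₂(0.125/0.9367) = -0.36321
  Q(2)·log₂(Q(2)/P(2)) = 0.4046·log₂(0.4046/0.0099) = 2.16579
  Q(3)·log₂(Q(3)/P(3)) = 0.4704·log₂(0.4704/0.0534) = 1.47657

D_KL(Q||P) = -0.36321 + 2.16579 + 1.47657 = 3.27915 ≈ 3.2792 bits

These are NOT equal (difference: 0.7781 bits). KL divergence is asymmetric: D_KL(P||Q) ≠ D_KL(Q||P) in general.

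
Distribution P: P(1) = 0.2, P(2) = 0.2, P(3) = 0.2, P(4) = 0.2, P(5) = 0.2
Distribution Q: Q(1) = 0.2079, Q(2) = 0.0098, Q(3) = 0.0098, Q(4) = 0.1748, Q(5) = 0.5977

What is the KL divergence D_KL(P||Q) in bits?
1.4522 bits

D_KL(P||Q) = Σ P(x) log₂(P(x)/Q(x))

Computing term by term:
  P(1)·log₂(P(1)/Q(1)) = 0.2·log₂(0.2/0.2079) = -0.01118
  P(2)·log₂(P(2)/Q(2)) = 0.2·log₂(0.2/0.0098) = 0.87021
  P(3)·log₂(P(3)/Q(3)) = 0.2·log₂(0.2/0.0098) = 0.87021
  P(4)·log₂(P(4)/Q(4)) = 0.2·log₂(0.2/0.1748) = 0.03886
  P(5)·log₂(P(5)/Q(5)) = 0.2·log₂(0.2/0.5977) = -0.31588

D_KL(P||Q) = -0.01118 + 0.87021 + 0.87021 + 0.03886 - 0.31588 = 1.45222 ≈ 1.4522 bits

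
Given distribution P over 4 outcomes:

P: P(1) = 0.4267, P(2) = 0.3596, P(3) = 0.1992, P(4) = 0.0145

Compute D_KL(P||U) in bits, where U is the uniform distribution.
0.3929 bits

U(i) = 1/4 for all i

D_KL(P||U) = Σ P(x) log₂(P(x) / (1/4))
           = Σ P(x) log₂(P(x)) + log₂(4)
           = log₂(4) - H(P)

H(P) = -Σ P(x) log₂(P(x)):
  -P(1)·log₂(P(1)) = -(0.4267)·log₂(0.4267) = 0.52429
  -P(2)·log₂(P(2)) = -(0.3596)·log₂(0.3596) = 0.53060
  -P(3)·log₂(P(3)) = -(0.1992)·log₂(0.1992) = 0.46368
  -P(4)·log₂(P(4)) = -(0.0145)·log₂(0.0145) = 0.08856
H(P) = 0.52429 + 0.53060 + 0.46368 + 0.08856 = 1.60713 bits

log₂(4) = 2.00000 bits

D_KL(P||U) = 2.00000 - 1.60713 = 0.39287 ≈ 0.3929 bits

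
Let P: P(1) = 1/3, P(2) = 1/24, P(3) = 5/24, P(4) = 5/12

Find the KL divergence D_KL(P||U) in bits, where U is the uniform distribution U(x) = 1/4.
0.2829 bits

U(i) = 1/4 for all i

D_KL(P||U) = Σ P(x) log₂(P(x) / (1/4))
           = Σ P(x) log₂(P(x)) + log₂(4)
           = log₂(4) - H(P)

H(P) = -Σ P(x) log₂(P(x)):
  -P(1)·log₂(P(1)) = -(1/3)·log₂(1/3) = 0.52832
  -P(2)·log₂(P(2)) = -(1/24)·log₂(1/24) = 0.19104
  -P(3)·log₂(P(3)) = -(5/24)·log₂(5/24) = 0.47147
  -P(4)·log₂(P(4)) = -(5/12)·log₂(5/12) = 0.52626
H(P) = 0.52832 + 0.19104 + 0.47147 + 0.52626 = 1.71709 bits

log₂(4) = 2.00000 bits

D_KL(P||U) = 2.00000 - 1.71709 = 0.28291 ≈ 0.2829 bits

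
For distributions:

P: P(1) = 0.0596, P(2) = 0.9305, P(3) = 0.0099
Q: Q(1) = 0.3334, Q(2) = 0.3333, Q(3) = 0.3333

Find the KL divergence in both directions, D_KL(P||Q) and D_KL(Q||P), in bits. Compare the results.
D_KL(P||Q) = 1.1800 bits, D_KL(Q||P) = 2.0254 bits. D_KL(Q||P) is larger than D_KL(P||Q) by 0.8454 bits; the two directions differ.

D_KL(P||Q) = Σ P(x) log₂(P(x)/Q(x))

Computing term by term:
  P(1)·log₂(P(1)/Q(1)) = 0.0596·log₂(0.0596/0.3334) = -0.14804
  P(2)·log₂(P(2)/Q(2)) = 0.9305·log₂(0.9305/0.3333) = 1.37824
  P(3)·log₂(P(3)/Q(3)) = 0.0099·log₂(0.0099/0.3333) = -0.05023

D_KL(P||Q) = -0.14804 + 1.37824 - 0.05023 = 1.17997 ≈ 1.1800 bits

D_KL(Q||P) = Σ Q(x) log₂(Q(x)/P(x))

Computing term by term:
  Q(1)·log₂(Q(1)/P(1)) = 0.3334·log₂(0.3334/0.0596) = 0.82812
  Q(2)·log₂(Q(2)/P(2)) = 0.3333·log₂(0.3333/0.9305) = -0.49368
  Q(3)·log₂(Q(3)/P(3)) = 0.3333·log₂(0.3333/0.0099) = 1.69091

D_KL(Q||P) = 0.82812 - 0.49368 + 1.69091 = 2.02535 ≈ 2.0254 bits

These are NOT equal (difference: 0.8454 bits). KL divergence is asymmetric: D_KL(P||Q) ≠ D_KL(Q||P) in general.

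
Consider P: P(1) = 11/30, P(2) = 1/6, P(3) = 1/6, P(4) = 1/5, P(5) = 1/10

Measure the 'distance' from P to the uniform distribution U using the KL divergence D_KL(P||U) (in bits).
0.1330 bits

U(i) = 1/5 for all i

D_KL(P||U) = Σ P(x) log₂(P(x) / (1/5))
           = Σ P(x) log₂(P(x)) + log₂(5)
           = log₂(5) - H(P)

H(P) = -Σ P(x) log₂(P(x)):
  -P(1)·log₂(P(1)) = -(11/30)·log₂(11/30) = 0.53073
  -P(2)·log₂(P(2)) = -(1/6)·log₂(1/6) = 0.43083
  -P(3)·log₂(P(3)) = -(1/6)·log₂(1/6) = 0.43083
  -P(4)·log₂(P(4)) = -(1/5)·log₂(1/5) = 0.46439
  -P(5)·log₂(P(5)) = -(1/10)·log₂(1/10) = 0.33219
H(P) = 0.53073 + 0.43083 + 0.43083 + 0.46439 + 0.33219 = 2.18897 bits

log₂(5) = 2.32193 bits

D_KL(P||U) = 2.32193 - 2.18897 = 0.13296 ≈ 0.1330 bits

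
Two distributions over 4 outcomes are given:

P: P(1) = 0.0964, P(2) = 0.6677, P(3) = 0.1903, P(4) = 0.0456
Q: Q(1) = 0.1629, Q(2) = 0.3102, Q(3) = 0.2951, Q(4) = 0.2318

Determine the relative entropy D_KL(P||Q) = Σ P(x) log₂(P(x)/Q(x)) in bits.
0.4381 bits

D_KL(P||Q) = Σ P(x) log₂(P(x)/Q(x))

Computing term by term:
  P(1)·log₂(P(1)/Q(1)) = 0.0964·log₂(0.0964/0.1629) = -0.07296
  P(2)·log₂(P(2)/Q(2)) = 0.6677·log₂(0.6677/0.3102) = 0.73848
  P(3)·log₂(P(3)/Q(3)) = 0.1903·log₂(0.1903/0.2951) = -0.12045
  P(4)·log₂(P(4)/Q(4)) = 0.0456·log₂(0.0456/0.2318) = -0.10697

D_KL(P||Q) = -0.07296 + 0.73848 - 0.12045 - 0.10697 = 0.43810 ≈ 0.4381 bits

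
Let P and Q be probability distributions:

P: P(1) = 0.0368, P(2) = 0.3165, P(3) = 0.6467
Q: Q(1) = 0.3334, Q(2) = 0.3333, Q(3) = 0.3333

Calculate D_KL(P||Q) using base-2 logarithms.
0.4778 bits

D_KL(P||Q) = Σ P(x) log₂(P(x)/Q(x))

Computing term by term:
  P(1)·log₂(P(1)/Q(1)) = 0.0368·log₂(0.0368/0.3334) = -0.11700
  P(2)·log₂(P(2)/Q(2)) = 0.3165·log₂(0.3165/0.3333) = -0.02362
  P(3)·log₂(P(3)/Q(3)) = 0.6467·log₂(0.6467/0.3333) = 0.61842

D_KL(P||Q) = -0.11700 - 0.02362 + 0.61842 = 0.47780 ≈ 0.4778 bits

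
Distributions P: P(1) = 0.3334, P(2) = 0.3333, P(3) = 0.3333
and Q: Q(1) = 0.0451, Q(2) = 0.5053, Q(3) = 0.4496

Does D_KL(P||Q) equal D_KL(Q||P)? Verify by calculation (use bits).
D_KL(P||Q) = 0.6182 bits, D_KL(Q||P) = 0.3673 bits. No — D_KL(P||Q) ≠ D_KL(Q||P) for this pair.

D_KL(P||Q) = Σ P(x) log₂(P(x)/Q(x))

Computing term by term:
  P(1)·log₂(P(1)/Q(1)) = 0.3334·log₂(0.3334/0.0451) = 0.96221
  P(2)·log₂(P(2)/Q(2)) = 0.3333·log₂(0.3333/0.5053) = -0.20009
  P(3)·log₂(P(3)/Q(3)) = 0.3333·log₂(0.3333/0.4496) = -0.14393

D_KL(P||Q) = 0.96221 - 0.20009 - 0.14393 = 0.61819 ≈ 0.6182 bits

D_KL(Q||P) = Σ Q(x) log₂(Q(x)/P(x))

Computing term by term:
  Q(1)·log₂(Q(1)/P(1)) = 0.0451·log₂(0.0451/0.3334) = -0.13016
  Q(2)·log₂(Q(2)/P(2)) = 0.5053·log₂(0.5053/0.3333) = 0.30334
  Q(3)·log₂(Q(3)/P(3)) = 0.4496·log₂(0.4496/0.3333) = 0.19415

D_KL(Q||P) = -0.13016 + 0.30334 + 0.19415 = 0.36733 ≈ 0.3673 bits

These are NOT equal (difference: 0.2509 bits). KL divergence is asymmetric: D_KL(P||Q) ≠ D_KL(Q||P) in general.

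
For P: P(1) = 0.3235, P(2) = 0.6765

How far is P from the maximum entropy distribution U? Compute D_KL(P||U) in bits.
0.0919 bits

U(i) = 1/2 for all i

D_KL(P||U) = Σ P(x) log₂(P(x) / (1/2))
           = Σ P(x) log₂(P(x)) + log₂(2)
           = log₂(2) - H(P)

H(P) = -Σ P(x) log₂(P(x)):
  -P(1)·log₂(P(1)) = -(0.3235)·log₂(0.3235) = 0.52671
  -P(2)·log₂(P(2)) = -(0.6765)·log₂(0.6765) = 0.38144
H(P) = 0.52671 + 0.38144 = 0.90815 bits

log₂(2) = 1.00000 bits

D_KL(P||U) = 1.00000 - 0.90815 = 0.09185 ≈ 0.0919 bits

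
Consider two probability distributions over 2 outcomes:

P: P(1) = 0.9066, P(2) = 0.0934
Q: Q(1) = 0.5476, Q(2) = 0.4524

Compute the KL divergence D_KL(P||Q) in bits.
0.4468 bits

D_KL(P||Q) = Σ P(x) log₂(P(x)/Q(x))

Computing term by term:
  P(1)·log₂(P(1)/Q(1)) = 0.9066·log₂(0.9066/0.5476) = 0.65941
  P(2)·log₂(P(2)/Q(2)) = 0.0934·log₂(0.0934/0.4524) = -0.21259

D_KL(P||Q) = 0.65941 - 0.21259 = 0.44682 ≈ 0.4468 bits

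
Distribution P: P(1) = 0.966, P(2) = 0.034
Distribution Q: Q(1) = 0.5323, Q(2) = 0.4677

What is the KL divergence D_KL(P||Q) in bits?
0.7020 bits

D_KL(P||Q) = Σ P(x) log₂(P(x)/Q(x))

Computing term by term:
  P(1)·log₂(P(1)/Q(1)) = 0.966·log₂(0.966/0.5323) = 0.83055
  P(2)·log₂(P(2)/Q(2)) = 0.034·log₂(0.034/0.4677) = -0.12859

D_KL(P||Q) = 0.83055 - 0.12859 = 0.70196 ≈ 0.7020 bits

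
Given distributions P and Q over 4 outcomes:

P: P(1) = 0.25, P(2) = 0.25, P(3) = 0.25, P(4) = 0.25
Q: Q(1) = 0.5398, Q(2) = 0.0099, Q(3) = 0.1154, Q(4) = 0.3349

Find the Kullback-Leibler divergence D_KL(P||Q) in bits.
1.0603 bits

D_KL(P||Q) = Σ P(x) log₂(P(x)/Q(x))

Computing term by term:
  P(1)·log₂(P(1)/Q(1)) = 0.25·log₂(0.25/0.5398) = -0.27762
  P(2)·log₂(P(2)/Q(2)) = 0.25·log₂(0.25/0.0099) = 1.16459
  P(3)·log₂(P(3)/Q(3)) = 0.25·log₂(0.25/0.1154) = 0.27882
  P(4)·log₂(P(4)/Q(4)) = 0.25·log₂(0.25/0.3349) = -0.10545

D_KL(P||Q) = -0.27762 + 1.16459 + 0.27882 - 0.10545 = 1.06034 ≈ 1.0603 bits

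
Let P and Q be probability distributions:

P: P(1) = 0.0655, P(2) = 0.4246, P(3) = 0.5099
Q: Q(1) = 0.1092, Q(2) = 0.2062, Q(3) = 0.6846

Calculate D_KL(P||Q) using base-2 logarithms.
0.1774 bits

D_KL(P||Q) = Σ P(x) log₂(P(x)/Q(x))

Computing term by term:
  P(1)·log₂(P(1)/Q(1)) = 0.0655·log₂(0.0655/0.1092) = -0.04830
  P(2)·log₂(P(2)/Q(2)) = 0.4246·log₂(0.4246/0.2062) = 0.44246
  P(3)·log₂(P(3)/Q(3)) = 0.5099·log₂(0.5099/0.6846) = -0.21673

D_KL(P||Q) = -0.04830 + 0.44246 - 0.21673 = 0.17743 ≈ 0.1774 bits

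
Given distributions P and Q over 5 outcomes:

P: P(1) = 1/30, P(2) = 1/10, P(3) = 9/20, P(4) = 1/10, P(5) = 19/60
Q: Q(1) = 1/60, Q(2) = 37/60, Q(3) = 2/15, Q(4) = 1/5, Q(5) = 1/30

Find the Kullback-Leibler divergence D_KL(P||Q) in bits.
1.4891 bits

D_KL(P||Q) = Σ P(x) log₂(P(x)/Q(x))

Computing term by term:
  P(1)·log₂(P(1)/Q(1)) = (1/30)·log₂((1/30)/(1/60)) = 0.03333
  P(2)·log₂(P(2)/Q(2)) = (1/10)·log₂((1/10)/(37/60)) = -0.26245
  P(3)·log₂(P(3)/Q(3)) = (9/20)·log₂((9/20)/(2/15)) = 0.78970
  P(4)·log₂(P(4)/Q(4)) = (1/10)·log₂((1/10)/(1/5)) = -0.10000
  P(5)·log₂(P(5)/Q(5)) = (19/60)·log₂((19/60)/(1/30)) = 1.02851

D_KL(P||Q) = 0.03333 - 0.26245 + 0.78970 - 0.10000 + 1.02851 = 1.48909 ≈ 1.4891 bits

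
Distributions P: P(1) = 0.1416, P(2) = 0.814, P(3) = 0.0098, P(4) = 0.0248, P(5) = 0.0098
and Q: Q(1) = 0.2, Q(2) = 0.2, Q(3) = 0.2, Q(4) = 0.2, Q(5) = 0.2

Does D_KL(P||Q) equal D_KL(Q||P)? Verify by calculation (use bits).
D_KL(P||Q) = 1.4179 bits, D_KL(Q||P) = 2.0374 bits. No — D_KL(P||Q) ≠ D_KL(Q||P) for this pair.

D_KL(P||Q) = Σ P(x) log₂(P(x)/Q(x))

Computing term by term:
  P(1)·log₂(P(1)/Q(1)) = 0.1416·log₂(0.1416/0.2) = -0.07054
  P(2)·log₂(P(2)/Q(2)) = 0.814·log₂(0.814/0.2) = 1.64837
  P(3)·log₂(P(3)/Q(3)) = 0.0098·log₂(0.0098/0.2) = -0.04264
  P(4)·log₂(P(4)/Q(4)) = 0.0248·log₂(0.0248/0.2) = -0.07469
  P(5)·log₂(P(5)/Q(5)) = 0.0098·log₂(0.0098/0.2) = -0.04264

D_KL(P||Q) = -0.07054 + 1.64837 - 0.04264 - 0.07469 - 0.04264 = 1.41786 ≈ 1.4179 bits

D_KL(Q||P) = Σ Q(x) log₂(Q(x)/P(x))

Computing term by term:
  Q(1)·log₂(Q(1)/P(1)) = 0.2·log₂(0.2/0.1416) = 0.09964
  Q(2)·log₂(Q(2)/P(2)) = 0.2·log₂(0.2/0.814) = -0.40501
  Q(3)·log₂(Q(3)/P(3)) = 0.2·log₂(0.2/0.0098) = 0.87021
  Q(4)·log₂(Q(4)/P(4)) = 0.2·log₂(0.2/0.0248) = 0.60232
  Q(5)·log₂(Q(5)/P(5)) = 0.2·log₂(0.2/0.0098) = 0.87021

D_KL(Q||P) = 0.09964 - 0.40501 + 0.87021 + 0.60232 + 0.87021 = 2.03737 ≈ 2.0374 bits

These are NOT equal (difference: 0.6195 bits). KL divergence is asymmetric: D_KL(P||Q) ≠ D_KL(Q||P) in general.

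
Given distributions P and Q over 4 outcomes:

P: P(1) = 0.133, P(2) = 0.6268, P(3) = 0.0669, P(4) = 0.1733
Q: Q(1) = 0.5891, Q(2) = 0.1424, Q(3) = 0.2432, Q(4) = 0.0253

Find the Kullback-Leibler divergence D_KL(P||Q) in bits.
1.4111 bits

D_KL(P||Q) = Σ P(x) log₂(P(x)/Q(x))

Computing term by term:
  P(1)·log₂(P(1)/Q(1)) = 0.133·log₂(0.133/0.5891) = -0.28556
  P(2)·log₂(P(2)/Q(2)) = 0.6268·log₂(0.6268/0.1424) = 1.34013
  P(3)·log₂(P(3)/Q(3)) = 0.0669·log₂(0.0669/0.2432) = -0.12457
  P(4)·log₂(P(4)/Q(4)) = 0.1733·log₂(0.1733/0.0253) = 0.48109

D_KL(P||Q) = -0.28556 + 1.34013 - 0.12457 + 0.48109 = 1.41109 ≈ 1.4111 bits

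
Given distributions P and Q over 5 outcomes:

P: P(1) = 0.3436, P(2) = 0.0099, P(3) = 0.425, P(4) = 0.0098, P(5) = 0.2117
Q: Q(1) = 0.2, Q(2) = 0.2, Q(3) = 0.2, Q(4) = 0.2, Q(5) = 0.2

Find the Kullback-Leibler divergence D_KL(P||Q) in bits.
0.6622 bits

D_KL(P||Q) = Σ P(x) log₂(P(x)/Q(x))

Computing term by term:
  P(1)·log₂(P(1)/Q(1)) = 0.3436·log₂(0.3436/0.2) = 0.26826
  P(2)·log₂(P(2)/Q(2)) = 0.0099·log₂(0.0099/0.2) = -0.04293
  P(3)·log₂(P(3)/Q(3)) = 0.425·log₂(0.425/0.2) = 0.46217
  P(4)·log₂(P(4)/Q(4)) = 0.0098·log₂(0.0098/0.2) = -0.04264
  P(5)·log₂(P(5)/Q(5)) = 0.2117·log₂(0.2117/0.2) = 0.01736

D_KL(P||Q) = 0.26826 - 0.04293 + 0.46217 - 0.04264 + 0.01736 = 0.66222 ≈ 0.6622 bits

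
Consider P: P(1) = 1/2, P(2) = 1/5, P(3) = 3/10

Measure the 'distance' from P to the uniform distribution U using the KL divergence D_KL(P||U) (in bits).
0.0995 bits

U(i) = 1/3 for all i

D_KL(P||U) = Σ P(x) log₂(P(x) / (1/3))
           = Σ P(x) log₂(P(x)) + log₂(3)
           = log₂(3) - H(P)

H(P) = -Σ P(x) log₂(P(x)):
  -P(1)·log₂(P(1)) = -(1/2)·log₂(1/2) = 0.50000
  -P(2)·log₂(P(2)) = -(1/5)·log₂(1/5) = 0.46439
  -P(3)·log₂(P(3)) = -(3/10)·log₂(3/10) = 0.52109
H(P) = 0.50000 + 0.46439 + 0.52109 = 1.48548 bits

log₂(3) = 1.58496 bits

D_KL(P||U) = 1.58496 - 1.48548 = 0.09948 ≈ 0.0995 bits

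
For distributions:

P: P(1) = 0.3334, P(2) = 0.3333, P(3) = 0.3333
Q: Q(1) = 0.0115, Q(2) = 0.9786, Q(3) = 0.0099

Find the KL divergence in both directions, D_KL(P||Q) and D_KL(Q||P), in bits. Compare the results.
D_KL(P||Q) = 2.7925 bits, D_KL(Q||P) = 1.4146 bits. D_KL(P||Q) is larger than D_KL(Q||P) by 1.3779 bits; the two directions differ.

D_KL(P||Q) = Σ P(x) log₂(P(x)/Q(x))

Computing term by term:
  P(1)·log₂(P(1)/Q(1)) = 0.3334·log₂(0.3334/0.0115) = 1.61951
  P(2)·log₂(P(2)/Q(2)) = 0.3333·log₂(0.3333/0.9786) = -0.51791
  P(3)·log₂(P(3)/Q(3)) = 0.3333·log₂(0.3333/0.0099) = 1.69091

D_KL(P||Q) = 1.61951 - 0.51791 + 1.69091 = 2.79251 ≈ 2.7925 bits

D_KL(Q||P) = Σ Q(x) log₂(Q(x)/P(x))

Computing term by term:
  Q(1)·log₂(Q(1)/P(1)) = 0.0115·log₂(0.0115/0.3334) = -0.05586
  Q(2)·log₂(Q(2)/P(2)) = 0.9786·log₂(0.9786/0.3333) = 1.52064
  Q(3)·log₂(Q(3)/P(3)) = 0.0099·log₂(0.0099/0.3333) = -0.05023

D_KL(Q||P) = -0.05586 + 1.52064 - 0.05023 = 1.41455 ≈ 1.4146 bits

These are NOT equal (difference: 1.3779 bits). KL divergence is asymmetric: D_KL(P||Q) ≠ D_KL(Q||P) in general.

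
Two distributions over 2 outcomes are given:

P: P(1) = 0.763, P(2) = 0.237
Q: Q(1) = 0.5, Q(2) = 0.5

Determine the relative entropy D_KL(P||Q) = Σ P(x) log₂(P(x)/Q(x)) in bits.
0.2100 bits

D_KL(P||Q) = Σ P(x) log₂(P(x)/Q(x))

Computing term by term:
  P(1)·log₂(P(1)/Q(1)) = 0.763·log₂(0.763/0.5) = 0.46524
  P(2)·log₂(P(2)/Q(2)) = 0.237·log₂(0.237/0.5) = -0.25526

D_KL(P||Q) = 0.46524 - 0.25526 = 0.20998 ≈ 0.2100 bits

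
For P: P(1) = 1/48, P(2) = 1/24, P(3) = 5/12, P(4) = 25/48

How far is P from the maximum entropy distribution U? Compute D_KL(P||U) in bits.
0.6762 bits

U(i) = 1/4 for all i

D_KL(P||U) = Σ P(x) log₂(P(x) / (1/4))
           = Σ P(x) log₂(P(x)) + log₂(4)
           = log₂(4) - H(P)

H(P) = -Σ P(x) log₂(P(x)):
  -P(1)·log₂(P(1)) = -(1/48)·log₂(1/48) = 0.11635
  -P(2)·log₂(P(2)) = -(1/24)·log₂(1/24) = 0.19104
  -P(3)·log₂(P(3)) = -(5/12)·log₂(5/12) = 0.52626
  -P(4)·log₂(P(4)) = -(25/48)·log₂(25/48) = 0.49016
H(P) = 0.11635 + 0.19104 + 0.52626 + 0.49016 = 1.32381 bits

log₂(4) = 2.00000 bits

D_KL(P||U) = 2.00000 - 1.32381 = 0.67619 ≈ 0.6762 bits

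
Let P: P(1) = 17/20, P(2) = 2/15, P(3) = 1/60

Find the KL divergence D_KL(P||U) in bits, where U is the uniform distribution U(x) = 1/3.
0.8996 bits

U(i) = 1/3 for all i

D_KL(P||U) = Σ P(x) log₂(P(x) / (1/3))
           = Σ P(x) log₂(P(x)) + log₂(3)
           = log₂(3) - H(P)

H(P) = -Σ P(x) log₂(P(x)):
  -P(1)·log₂(P(1)) = -(17/20)·log₂(17/20) = 0.19930
  -P(2)·log₂(P(2)) = -(2/15)·log₂(2/15) = 0.38759
  -P(3)·log₂(P(3)) = -(1/60)·log₂(1/60) = 0.09845
H(P) = 0.19930 + 0.38759 + 0.09845 = 0.68534 bits

log₂(3) = 1.58496 bits

D_KL(P||U) = 1.58496 - 0.68534 = 0.89962 ≈ 0.8996 bits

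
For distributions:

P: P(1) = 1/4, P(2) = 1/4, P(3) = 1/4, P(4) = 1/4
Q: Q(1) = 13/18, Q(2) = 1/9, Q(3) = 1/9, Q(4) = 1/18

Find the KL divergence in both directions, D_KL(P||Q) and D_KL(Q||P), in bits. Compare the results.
D_KL(P||Q) = 0.7448 bits, D_KL(Q||P) = 0.7248 bits. D_KL(P||Q) is larger than D_KL(Q||P) by 0.0200 bits; the two directions differ.

D_KL(P||Q) = Σ P(x) log₂(P(x)/Q(x))

Computing term by term:
  P(1)·log₂(P(1)/Q(1)) = (1/4)·log₂((1/4)/(13/18)) = -0.38263
  P(2)·log₂(P(2)/Q(2)) = (1/4)·log₂((1/4)/(1/9)) = 0.29248
  P(3)·log₂(P(3)/Q(3)) = (1/4)·log₂((1/4)/(1/9)) = 0.29248
  P(4)·log₂(P(4)/Q(4)) = (1/4)·log₂((1/4)/(1/18)) = 0.54248

D_KL(P||Q) = -0.38263 + 0.29248 + 0.29248 + 0.54248 = 0.74481 ≈ 0.7448 bits

D_KL(Q||P) = Σ Q(x) log₂(Q(x)/P(x))

Computing term by term:
  Q(1)·log₂(Q(1)/P(1)) = (13/18)·log₂((13/18)/(1/4)) = 1.10537
  Q(2)·log₂(Q(2)/P(2)) = (1/9)·log₂((1/9)/(1/4)) = -0.12999
  Q(3)·log₂(Q(3)/P(3)) = (1/9)·log₂((1/9)/(1/4)) = -0.12999
  Q(4)·log₂(Q(4)/P(4)) = (1/18)·log₂((1/18)/(1/4)) = -0.12055

D_KL(Q||P) = 1.10537 - 0.12999 - 0.12999 - 0.12055 = 0.72484 ≈ 0.7248 bits

These are NOT equal (difference: 0.0200 bits). KL divergence is asymmetric: D_KL(P||Q) ≠ D_KL(Q||P) in general.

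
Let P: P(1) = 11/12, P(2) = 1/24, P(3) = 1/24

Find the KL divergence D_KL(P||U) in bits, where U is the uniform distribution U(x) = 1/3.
1.0878 bits

U(i) = 1/3 for all i

D_KL(P||U) = Σ P(x) log₂(P(x) / (1/3))
           = Σ P(x) log₂(P(x)) + log₂(3)
           = log₂(3) - H(P)

H(P) = -Σ P(x) log₂(P(x)):
  -P(1)·log₂(P(1)) = -(11/12)·log₂(11/12) = 0.11507
  -P(2)·log₂(P(2)) = -(1/24)·log₂(1/24) = 0.19104
  -P(3)·log₂(P(3)) = -(1/24)·log₂(1/24) = 0.19104
H(P) = 0.11507 + 0.19104 + 0.19104 = 0.49715 bits

log₂(3) = 1.58496 bits

D_KL(P||U) = 1.58496 - 0.49715 = 1.08781 ≈ 1.0878 bits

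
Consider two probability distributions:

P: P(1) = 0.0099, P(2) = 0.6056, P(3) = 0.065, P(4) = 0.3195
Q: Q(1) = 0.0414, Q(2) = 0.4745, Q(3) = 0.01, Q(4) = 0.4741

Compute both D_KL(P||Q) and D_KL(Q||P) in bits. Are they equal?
D_KL(P||Q) = 0.1863 bits, D_KL(Q||P) = 0.1614 bits. No, they are not equal.

D_KL(P||Q) = Σ P(x) log₂(P(x)/Q(x))

Computing term by term:
  P(1)·log₂(P(1)/Q(1)) = 0.0099·log₂(0.0099/0.0414) = -0.02043
  P(2)·log₂(P(2)/Q(2)) = 0.6056·log₂(0.6056/0.4745) = 0.21315
  P(3)·log₂(P(3)/Q(3)) = 0.065·log₂(0.065/0.01) = 0.17553
  P(4)·log₂(P(4)/Q(4)) = 0.3195·log₂(0.3195/0.4741) = -0.18192

D_KL(P||Q) = -0.02043 + 0.21315 + 0.17553 - 0.18192 = 0.18633 ≈ 0.1863 bits

D_KL(Q||P) = Σ Q(x) log₂(Q(x)/P(x))

Computing term by term:
  Q(1)·log₂(Q(1)/P(1)) = 0.0414·log₂(0.0414/0.0099) = 0.08545
  Q(2)·log₂(Q(2)/P(2)) = 0.4745·log₂(0.4745/0.6056) = -0.16700
  Q(3)·log₂(Q(3)/P(3)) = 0.01·log₂(0.01/0.065) = -0.02700
  Q(4)·log₂(Q(4)/P(4)) = 0.4741·log₂(0.4741/0.3195) = 0.26994

D_KL(Q||P) = 0.08545 - 0.16700 - 0.02700 + 0.26994 = 0.16139 ≈ 0.1614 bits

These are NOT equal (difference: 0.0249 bits). KL divergence is asymmetric: D_KL(P||Q) ≠ D_KL(Q||P) in general.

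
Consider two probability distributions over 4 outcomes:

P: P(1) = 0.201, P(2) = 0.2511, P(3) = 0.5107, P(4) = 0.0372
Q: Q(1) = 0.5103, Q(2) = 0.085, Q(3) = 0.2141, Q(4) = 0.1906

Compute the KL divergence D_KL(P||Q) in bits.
0.6751 bits

D_KL(P||Q) = Σ P(x) log₂(P(x)/Q(x))

Computing term by term:
  P(1)·log₂(P(1)/Q(1)) = 0.201·log₂(0.201/0.5103) = -0.27017
  P(2)·log₂(P(2)/Q(2)) = 0.2511·log₂(0.2511/0.085) = 0.39240
  P(3)·log₂(P(3)/Q(3)) = 0.5107·log₂(0.5107/0.2141) = 0.64052
  P(4)·log₂(P(4)/Q(4)) = 0.0372·log₂(0.0372/0.1906) = -0.08769

D_KL(P||Q) = -0.27017 + 0.39240 + 0.64052 - 0.08769 = 0.67506 ≈ 0.6751 bits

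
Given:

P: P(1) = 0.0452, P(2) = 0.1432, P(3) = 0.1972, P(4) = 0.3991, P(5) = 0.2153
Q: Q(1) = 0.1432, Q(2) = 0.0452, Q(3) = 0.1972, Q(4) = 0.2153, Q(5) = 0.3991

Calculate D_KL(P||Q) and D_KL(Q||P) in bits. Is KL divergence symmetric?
D_KL(P||Q) = 0.3267 bits, D_KL(Q||P) = 0.3267 bits. The two values coincide for this particular pair, but no — KL divergence is not symmetric in general.

D_KL(P||Q) = Σ P(x) log₂(P(x)/Q(x))

Computing term by term:
  P(1)·log₂(P(1)/Q(1)) = 0.0452·log₂(0.0452/0.1432) = -0.07520
  P(2)·log₂(P(2)/Q(2)) = 0.1432·log₂(0.1432/0.0452) = 0.23823
  P(3)·log₂(P(3)/Q(3)) = 0.1972·log₂(0.1972/0.1972) = 0.00000
  P(4)·log₂(P(4)/Q(4)) = 0.3991·log₂(0.3991/0.2153) = 0.35536
  P(5)·log₂(P(5)/Q(5)) = 0.2153·log₂(0.2153/0.3991) = -0.19170

D_KL(P||Q) = -0.07520 + 0.23823 + 0.00000 + 0.35536 - 0.19170 = 0.32669 ≈ 0.3267 bits

D_KL(Q||P) = Σ Q(x) log₂(Q(x)/P(x))

Computing term by term:
  Q(1)·log₂(Q(1)/P(1)) = 0.1432·log₂(0.1432/0.0452) = 0.23823
  Q(2)·log₂(Q(2)/P(2)) = 0.0452·log₂(0.0452/0.1432) = -0.07520
  Q(3)·log₂(Q(3)/P(3)) = 0.1972·log₂(0.1972/0.1972) = 0.00000
  Q(4)·log₂(Q(4)/P(4)) = 0.2153·log₂(0.2153/0.3991) = -0.19170
  Q(5)·log₂(Q(5)/P(5)) = 0.3991·log₂(0.3991/0.2153) = 0.35536

D_KL(Q||P) = 0.23823 - 0.07520 + 0.00000 - 0.19170 + 0.35536 = 0.32669 ≈ 0.3267 bits

These ARE equal here. Q is P with outcomes relabeled (Q(1) = P(2), Q(2) = P(1), Q(4) = P(5), Q(5) = P(4)) by a relabeling that is its own inverse, so the two sums contain exactly the same terms in a different order. This is a special case — KL divergence is not symmetric in general: D_KL(P||Q) ≠ D_KL(Q||P) for most P, Q.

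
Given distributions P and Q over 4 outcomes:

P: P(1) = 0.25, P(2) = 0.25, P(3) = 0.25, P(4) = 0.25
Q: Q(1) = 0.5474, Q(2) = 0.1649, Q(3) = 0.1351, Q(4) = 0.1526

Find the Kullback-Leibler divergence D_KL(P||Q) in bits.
0.2674 bits

D_KL(P||Q) = Σ P(x) log₂(P(x)/Q(x))

Computing term by term:
  P(1)·log₂(P(1)/Q(1)) = 0.25·log₂(0.25/0.5474) = -0.28267
  P(2)·log₂(P(2)/Q(2)) = 0.25·log₂(0.25/0.1649) = 0.15008
  P(3)·log₂(P(3)/Q(3)) = 0.25·log₂(0.25/0.1351) = 0.22198
  P(4)·log₂(P(4)/Q(4)) = 0.25·log₂(0.25/0.1526) = 0.17804

D_KL(P||Q) = -0.28267 + 0.15008 + 0.22198 + 0.17804 = 0.26743 ≈ 0.2674 bits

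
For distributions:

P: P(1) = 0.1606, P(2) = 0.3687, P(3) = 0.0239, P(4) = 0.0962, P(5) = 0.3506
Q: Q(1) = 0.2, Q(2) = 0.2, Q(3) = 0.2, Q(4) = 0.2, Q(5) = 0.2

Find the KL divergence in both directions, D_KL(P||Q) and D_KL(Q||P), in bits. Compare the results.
D_KL(P||Q) = 0.3836 bits, D_KL(Q||P) = 0.5490 bits. D_KL(Q||P) is larger than D_KL(P||Q) by 0.1654 bits; the two directions differ.

D_KL(P||Q) = Σ P(x) log₂(P(x)/Q(x))

Computing term by term:
  P(1)·log₂(P(1)/Q(1)) = 0.1606·log₂(0.1606/0.2) = -0.05083
  P(2)·log₂(P(2)/Q(2)) = 0.3687·log₂(0.3687/0.2) = 0.32536
  P(3)·log₂(P(3)/Q(3)) = 0.0239·log₂(0.0239/0.2) = -0.07325
  P(4)·log₂(P(4)/Q(4)) = 0.0962·log₂(0.0962/0.2) = -0.10158
  P(5)·log₂(P(5)/Q(5)) = 0.3506·log₂(0.3506/0.2) = 0.28392

D_KL(P||Q) = -0.05083 + 0.32536 - 0.07325 - 0.10158 + 0.28392 = 0.38362 ≈ 0.3836 bits

D_KL(Q||P) = Σ Q(x) log₂(Q(x)/P(x))

Computing term by term:
  Q(1)·log₂(Q(1)/P(1)) = 0.2·log₂(0.2/0.1606) = 0.06331
  Q(2)·log₂(Q(2)/P(2)) = 0.2·log₂(0.2/0.3687) = -0.17649
  Q(3)·log₂(Q(3)/P(3)) = 0.2·log₂(0.2/0.0239) = 0.61298
  Q(4)·log₂(Q(4)/P(4)) = 0.2·log₂(0.2/0.0962) = 0.21118
  Q(5)·log₂(Q(5)/P(5)) = 0.2·log₂(0.2/0.3506) = -0.16197

D_KL(Q||P) = 0.06331 - 0.17649 + 0.61298 + 0.21118 - 0.16197 = 0.54901 ≈ 0.5490 bits

These are NOT equal (difference: 0.1654 bits). KL divergence is asymmetric: D_KL(P||Q) ≠ D_KL(Q||P) in general.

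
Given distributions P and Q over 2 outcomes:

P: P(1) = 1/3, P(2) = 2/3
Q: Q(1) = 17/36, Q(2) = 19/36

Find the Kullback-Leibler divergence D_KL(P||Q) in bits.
0.0572 bits

D_KL(P||Q) = Σ P(x) log₂(P(x)/Q(x))

Computing term by term:
  P(1)·log₂(P(1)/Q(1)) = (1/3)·log₂((1/3)/(17/36)) = -0.16750
  P(2)·log₂(P(2)/Q(2)) = (2/3)·log₂((2/3)/(19/36)) = 0.22469

D_KL(P||Q) = -0.16750 + 0.22469 = 0.05719 ≈ 0.0572 bits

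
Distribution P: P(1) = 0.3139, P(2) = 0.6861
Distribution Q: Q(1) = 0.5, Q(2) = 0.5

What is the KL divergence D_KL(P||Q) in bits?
0.1024 bits

D_KL(P||Q) = Σ P(x) log₂(P(x)/Q(x))

Computing term by term:
  P(1)·log₂(P(1)/Q(1)) = 0.3139·log₂(0.3139/0.5) = -0.21082
  P(2)·log₂(P(2)/Q(2)) = 0.6861·log₂(0.6861/0.5) = 0.31320

D_KL(P||Q) = -0.21082 + 0.31320 = 0.10238 ≈ 0.1024 bits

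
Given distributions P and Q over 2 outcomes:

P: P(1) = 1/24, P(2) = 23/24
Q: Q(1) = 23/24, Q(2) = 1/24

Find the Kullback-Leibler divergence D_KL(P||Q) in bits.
4.1466 bits

D_KL(P||Q) = Σ P(x) log₂(P(x)/Q(x))

Computing term by term:
  P(1)·log₂(P(1)/Q(1)) = (1/24)·log₂((1/24)/(23/24)) = -0.18848
  P(2)·log₂(P(2)/Q(2)) = (23/24)·log₂((23/24)/(1/24)) = 4.33508

D_KL(P||Q) = -0.18848 + 4.33508 = 4.14660 ≈ 4.1466 bits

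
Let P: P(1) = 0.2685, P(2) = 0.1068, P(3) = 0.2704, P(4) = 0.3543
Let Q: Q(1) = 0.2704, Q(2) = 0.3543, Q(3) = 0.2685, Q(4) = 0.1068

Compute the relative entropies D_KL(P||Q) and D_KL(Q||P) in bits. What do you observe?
D_KL(P||Q) = 0.4282 bits, D_KL(Q||P) = 0.4282 bits. The two directions give the same value here, because Q is a self-inverse relabeling of P; in general KL divergence is asymmetric.

D_KL(P||Q) = Σ P(x) log₂(P(x)/Q(x))

Computing term by term:
  P(1)·log₂(P(1)/Q(1)) = 0.2685·log₂(0.2685/0.2704) = -0.00273
  P(2)·log₂(P(2)/Q(2)) = 0.1068·log₂(0.1068/0.3543) = -0.18477
  P(3)·log₂(P(3)/Q(3)) = 0.2704·log₂(0.2704/0.2685) = 0.00275
  P(4)·log₂(P(4)/Q(4)) = 0.3543·log₂(0.3543/0.1068) = 0.61296

D_KL(P||Q) = -0.00273 - 0.18477 + 0.00275 + 0.61296 = 0.42821 ≈ 0.4282 bits

D_KL(Q||P) = Σ Q(x) log₂(Q(x)/P(x))

Computing term by term:
  Q(1)·log₂(Q(1)/P(1)) = 0.2704·log₂(0.2704/0.2685) = 0.00275
  Q(2)·log₂(Q(2)/P(2)) = 0.3543·log₂(0.3543/0.1068) = 0.61296
  Q(3)·log₂(Q(3)/P(3)) = 0.2685·log₂(0.2685/0.2704) = -0.00273
  Q(4)·log₂(Q(4)/P(4)) = 0.1068·log₂(0.1068/0.3543) = -0.18477

D_KL(Q||P) = 0.00275 + 0.61296 - 0.00273 - 0.18477 = 0.42821 ≈ 0.4282 bits

These ARE equal here. Q is P with outcomes relabeled (Q(1) = P(3), Q(2) = P(4), Q(3) = P(1), Q(4) = P(2)) by a relabeling that is its own inverse, so the two sums contain exactly the same terms in a different order. This is a special case — KL divergence is not symmetric in general: D_KL(P||Q) ≠ D_KL(Q||P) for most P, Q.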